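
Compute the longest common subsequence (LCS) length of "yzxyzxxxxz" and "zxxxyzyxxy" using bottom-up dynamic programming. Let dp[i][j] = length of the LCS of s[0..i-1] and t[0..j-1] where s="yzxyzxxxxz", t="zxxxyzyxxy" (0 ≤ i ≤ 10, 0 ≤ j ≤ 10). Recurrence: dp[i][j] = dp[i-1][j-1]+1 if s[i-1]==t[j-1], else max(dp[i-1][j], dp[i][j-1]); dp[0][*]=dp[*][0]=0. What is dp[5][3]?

   ''  z  x  x  x  y  z  y  x  x  y
''  0  0  0  0  0  0  0  0  0  0  0
 y  0  0  0  0  0  1  1  1  1  1  1
 z  0  1  1  1  1  1  2  2  2  2  2
 x  0  1  2  2  2  2  2  2  3  3  3
 y  0  1  2  2  2  3  3  3  3  3  4
 z  0  1  2  2  2  3  4  4  4  4  4
 x  0  1  2  3  3  3  4  4  5  5  5
 x  0  1  2  3  4  4  4  4  5  6  6
 x  0  1  2  3  4  4  4  4  5  6  6
 x  0  1  2  3  4  4  4  4  5  6  6
 z  0  1  2  3  4  4  5  5  5  6  6

2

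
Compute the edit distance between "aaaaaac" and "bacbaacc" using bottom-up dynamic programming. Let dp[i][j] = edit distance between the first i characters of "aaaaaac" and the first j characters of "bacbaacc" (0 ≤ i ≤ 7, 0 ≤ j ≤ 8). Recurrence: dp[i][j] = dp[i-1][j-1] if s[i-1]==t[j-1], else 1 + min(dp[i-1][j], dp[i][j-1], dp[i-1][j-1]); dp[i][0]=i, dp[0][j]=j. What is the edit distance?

4

   ''  b  a  c  b  a  a  c  c
''  0  1  2  3  4  5  6  7  8
 a  1  1  1  2  3  4  5  6  7
 a  2  2  1  2  3  3  4  5  6
 a  3  3  2  2  3  3  3  4  5
 a  4  4  3  3  3  3  3  4  5
 a  5  5  4  4  4  3  3  4  5
 a  6  6  5  5  5  4  3  4  5
 c  7  7  6  5  6  5  4  3  4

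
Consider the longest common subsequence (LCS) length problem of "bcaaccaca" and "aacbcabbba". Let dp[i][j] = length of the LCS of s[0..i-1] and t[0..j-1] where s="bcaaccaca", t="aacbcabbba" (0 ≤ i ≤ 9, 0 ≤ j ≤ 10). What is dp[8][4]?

   ''  a  a  c  b  c  a  b  b  b  a
''  0  0  0  0  0  0  0  0  0  0  0
 b  0  0  0  0  1  1  1  1  1  1  1
 c  0  0  0  1  1  2  2  2  2  2  2
 a  0  1  1  1  1  2  3  3  3  3  3
 a  0  1  2  2  2  2  3  3  3  3  4
 c  0  1  2  3  3  3  3  3  3  3  4
 c  0  1  2  3  3  4  4  4  4  4  4
 a  0  1  2  3  3  4  5  5  5  5  5
 c  0  1  2  3  3  4  5  5  5  5  5
 a  0  1  2  3  3  4  5  5  5  5  6

3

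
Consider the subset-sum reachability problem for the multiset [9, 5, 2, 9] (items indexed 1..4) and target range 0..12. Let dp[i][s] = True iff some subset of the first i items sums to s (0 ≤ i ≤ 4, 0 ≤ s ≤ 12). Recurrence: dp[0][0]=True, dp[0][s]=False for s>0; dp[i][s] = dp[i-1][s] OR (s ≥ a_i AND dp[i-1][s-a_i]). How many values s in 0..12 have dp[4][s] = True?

i\s   0   1   2   3   4   5   6   7   8   9  10  11  12
  0   T   F   F   F   F   F   F   F   F   F   F   F   F
  1   T   F   F   F   F   F   F   F   F   T   F   F   F
  2   T   F   F   F   F   T   F   F   F   T   F   F   F
  3   T   F   T   F   F   T   F   T   F   T   F   T   F
  4   T   F   T   F   F   T   F   T   F   T   F   T   F

6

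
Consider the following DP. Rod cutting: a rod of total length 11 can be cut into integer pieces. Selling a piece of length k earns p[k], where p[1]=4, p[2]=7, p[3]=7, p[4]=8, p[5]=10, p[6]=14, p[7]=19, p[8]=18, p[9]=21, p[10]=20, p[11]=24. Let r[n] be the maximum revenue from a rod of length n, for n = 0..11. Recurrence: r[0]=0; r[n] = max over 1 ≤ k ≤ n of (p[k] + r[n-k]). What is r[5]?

   n    0    1    2    3    4    5    6    7    8    9   10   11
r[n]    0    4    8   12   16   20   24   28   32   36   40   44

20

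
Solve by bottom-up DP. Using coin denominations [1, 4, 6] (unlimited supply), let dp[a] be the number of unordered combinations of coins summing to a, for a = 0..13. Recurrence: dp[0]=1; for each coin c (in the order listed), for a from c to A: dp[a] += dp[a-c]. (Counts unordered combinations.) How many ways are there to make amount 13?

7

after  coin     0     1     2     3     4     5     6     7     8     9    10    11    12    13
          1     1     1     1     1     1     1     1     1     1     1     1     1     1     1
          4     1     1     1     1     2     2     2     2     3     3     3     3     4     4
          6     1     1     1     1     2     2     3     3     4     4     5     5     7     7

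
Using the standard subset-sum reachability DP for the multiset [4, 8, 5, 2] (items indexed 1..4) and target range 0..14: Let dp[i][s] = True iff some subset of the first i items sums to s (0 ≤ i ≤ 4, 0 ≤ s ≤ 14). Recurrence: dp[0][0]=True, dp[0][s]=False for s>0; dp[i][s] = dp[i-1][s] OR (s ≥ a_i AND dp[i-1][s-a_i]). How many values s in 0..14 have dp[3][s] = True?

7

i\s   0   1   2   3   4   5   6   7   8   9  10  11  12  13  14
  0   T   F   F   F   F   F   F   F   F   F   F   F   F   F   F
  1   T   F   F   F   T   F   F   F   F   F   F   F   F   F   F
  2   T   F   F   F   T   F   F   F   T   F   F   F   T   F   F
  3   T   F   F   F   T   T   F   F   T   T   F   F   T   T   F
  4   T   F   T   F   T   T   T   T   T   T   T   T   T   T   T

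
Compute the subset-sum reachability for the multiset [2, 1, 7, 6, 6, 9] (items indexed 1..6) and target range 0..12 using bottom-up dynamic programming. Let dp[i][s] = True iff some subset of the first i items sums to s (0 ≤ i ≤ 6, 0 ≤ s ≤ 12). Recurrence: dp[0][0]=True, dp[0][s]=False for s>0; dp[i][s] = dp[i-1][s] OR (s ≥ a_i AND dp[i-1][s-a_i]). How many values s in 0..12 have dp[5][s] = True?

10

i\s   0   1   2   3   4   5   6   7   8   9  10  11  12
  0   T   F   F   F   F   F   F   F   F   F   F   F   F
  1   T   F   T   F   F   F   F   F   F   F   F   F   F
  2   T   T   T   T   F   F   F   F   F   F   F   F   F
  3   T   T   T   T   F   F   F   T   T   T   T   F   F
  4   T   T   T   T   F   F   T   T   T   T   T   F   F
  5   T   T   T   T   F   F   T   T   T   T   T   F   T
  6   T   T   T   T   F   F   T   T   T   T   T   T   T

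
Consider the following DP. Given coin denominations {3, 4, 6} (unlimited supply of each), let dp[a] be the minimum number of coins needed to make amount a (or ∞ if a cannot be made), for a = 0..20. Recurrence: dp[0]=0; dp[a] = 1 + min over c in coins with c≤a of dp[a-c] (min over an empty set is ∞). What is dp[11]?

3

 a  0  1  2  3  4  5  6  7  8  9 10 11 12 13 14 15 16 17 18 19 20
dp  0  -  -  1  1  -  1  2  2  2  2  3  2  3  3  3  3  4  3  4  4
(- denotes ∞ / unreachable)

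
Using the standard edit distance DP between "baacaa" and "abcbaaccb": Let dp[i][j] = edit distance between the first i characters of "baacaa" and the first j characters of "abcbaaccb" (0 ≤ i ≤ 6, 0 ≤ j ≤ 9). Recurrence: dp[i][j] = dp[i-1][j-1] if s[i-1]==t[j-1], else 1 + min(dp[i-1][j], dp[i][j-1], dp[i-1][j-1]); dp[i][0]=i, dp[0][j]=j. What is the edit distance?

5

   ''  a  b  c  b  a  a  c  c  b
''  0  1  2  3  4  5  6  7  8  9
 b  1  1  1  2  3  4  5  6  7  8
 a  2  1  2  2  3  3  4  5  6  7
 a  3  2  2  3  3  3  3  4  5  6
 c  4  3  3  2  3  4  4  3  4  5
 a  5  4  4  3  3  3  4  4  4  5
 a  6  5  5  4  4  3  3  4  5  5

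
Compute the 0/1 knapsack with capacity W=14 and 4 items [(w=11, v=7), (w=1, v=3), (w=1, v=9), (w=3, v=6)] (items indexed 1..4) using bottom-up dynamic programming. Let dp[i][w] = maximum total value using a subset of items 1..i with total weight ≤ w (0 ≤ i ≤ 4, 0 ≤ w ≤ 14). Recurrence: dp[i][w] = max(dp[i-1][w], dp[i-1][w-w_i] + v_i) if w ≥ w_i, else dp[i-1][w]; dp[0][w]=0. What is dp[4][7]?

18

i\w   0   1   2   3   4   5   6   7   8   9  10  11  12  13  14
  0   0   0   0   0   0   0   0   0   0   0   0   0   0   0   0
  1   0   0   0   0   0   0   0   0   0   0   0   7   7   7   7
  2   0   3   3   3   3   3   3   3   3   3   3   7  10  10  10
  3   0   9  12  12  12  12  12  12  12  12  12  12  16  19  19
  4   0   9  12  12  15  18  18  18  18  18  18  18  18  19  19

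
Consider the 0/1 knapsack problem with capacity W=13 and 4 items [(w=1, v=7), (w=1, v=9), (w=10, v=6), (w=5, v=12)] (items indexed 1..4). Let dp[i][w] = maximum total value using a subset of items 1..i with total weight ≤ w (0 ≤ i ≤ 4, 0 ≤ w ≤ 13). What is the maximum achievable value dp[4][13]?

28

i\w   0   1   2   3   4   5   6   7   8   9  10  11  12  13
  0   0   0   0   0   0   0   0   0   0   0   0   0   0   0
  1   0   7   7   7   7   7   7   7   7   7   7   7   7   7
  2   0   9  16  16  16  16  16  16  16  16  16  16  16  16
  3   0   9  16  16  16  16  16  16  16  16  16  16  22  22
  4   0   9  16  16  16  16  21  28  28  28  28  28  28  28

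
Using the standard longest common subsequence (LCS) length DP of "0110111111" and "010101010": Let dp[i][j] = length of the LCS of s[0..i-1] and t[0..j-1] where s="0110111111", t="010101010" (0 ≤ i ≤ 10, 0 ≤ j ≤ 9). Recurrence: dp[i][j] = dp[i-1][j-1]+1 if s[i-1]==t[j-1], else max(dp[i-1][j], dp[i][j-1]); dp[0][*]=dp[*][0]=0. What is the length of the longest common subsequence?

6

   ''  0  1  0  1  0  1  0  1  0
''  0  0  0  0  0  0  0  0  0  0
 0  0  1  1  1  1  1  1  1  1  1
 1  0  1  2  2  2  2  2  2  2  2
 1  0  1  2  2  3  3  3  3  3  3
 0  0  1  2  3  3  4  4  4  4  4
 1  0  1  2  3  4  4  5  5  5  5
 1  0  1  2  3  4  4  5  5  6  6
 1  0  1  2  3  4  4  5  5  6  6
 1  0  1  2  3  4  4  5  5  6  6
 1  0  1  2  3  4  4  5  5  6  6
 1  0  1  2  3  4  4  5  5  6  6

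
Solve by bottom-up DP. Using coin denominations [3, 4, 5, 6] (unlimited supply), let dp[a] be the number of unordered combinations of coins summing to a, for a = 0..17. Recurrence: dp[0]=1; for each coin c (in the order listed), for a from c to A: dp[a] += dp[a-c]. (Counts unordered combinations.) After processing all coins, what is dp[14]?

after  coin     0     1     2     3     4     5     6     7     8     9    10    11    12    13    14    15    16    17
          3     1     0     0     1     0     0     1     0     0     1     0     0     1     0     0     1     0     0
          4     1     0     0     1     1     0     1     1     1     1     1     1     2     1     1     2     2     1
          5     1     0     0     1     1     1     1     1     2     2     2     2     3     3     3     4     4     4
          6     1     0     0     1     1     1     2     1     2     3     3     3     5     4     5     7     7     7

5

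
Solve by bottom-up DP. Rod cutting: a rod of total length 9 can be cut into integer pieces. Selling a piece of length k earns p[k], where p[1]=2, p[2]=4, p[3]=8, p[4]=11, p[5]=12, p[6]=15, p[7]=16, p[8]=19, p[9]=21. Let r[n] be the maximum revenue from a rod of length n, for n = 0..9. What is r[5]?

13

   n    0    1    2    3    4    5    6    7    8    9
r[n]    0    2    4    8   11   13   16   19   22   24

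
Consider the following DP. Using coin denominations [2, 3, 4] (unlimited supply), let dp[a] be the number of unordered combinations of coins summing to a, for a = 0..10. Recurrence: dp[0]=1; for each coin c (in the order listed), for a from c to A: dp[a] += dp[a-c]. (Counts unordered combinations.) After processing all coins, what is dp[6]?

after  coin     0     1     2     3     4     5     6     7     8     9    10
          2     1     0     1     0     1     0     1     0     1     0     1
          3     1     0     1     1     1     1     2     1     2     2     2
          4     1     0     1     1     2     1     3     2     4     3     5

3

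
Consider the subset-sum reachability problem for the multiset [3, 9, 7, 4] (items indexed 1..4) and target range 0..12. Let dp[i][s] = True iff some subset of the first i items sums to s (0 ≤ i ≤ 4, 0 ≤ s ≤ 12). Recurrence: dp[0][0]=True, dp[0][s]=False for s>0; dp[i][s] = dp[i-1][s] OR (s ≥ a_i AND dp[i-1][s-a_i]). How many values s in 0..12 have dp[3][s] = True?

i\s   0   1   2   3   4   5   6   7   8   9  10  11  12
  0   T   F   F   F   F   F   F   F   F   F   F   F   F
  1   T   F   F   T   F   F   F   F   F   F   F   F   F
  2   T   F   F   T   F   F   F   F   F   T   F   F   T
  3   T   F   F   T   F   F   F   T   F   T   T   F   T
  4   T   F   F   T   T   F   F   T   F   T   T   T   T

6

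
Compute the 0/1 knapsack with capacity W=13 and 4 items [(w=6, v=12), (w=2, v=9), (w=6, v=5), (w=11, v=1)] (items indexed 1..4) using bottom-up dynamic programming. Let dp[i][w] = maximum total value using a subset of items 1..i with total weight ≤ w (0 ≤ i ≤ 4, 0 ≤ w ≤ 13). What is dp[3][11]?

i\w   0   1   2   3   4   5   6   7   8   9  10  11  12  13
  0   0   0   0   0   0   0   0   0   0   0   0   0   0   0
  1   0   0   0   0   0   0  12  12  12  12  12  12  12  12
  2   0   0   9   9   9   9  12  12  21  21  21  21  21  21
  3   0   0   9   9   9   9  12  12  21  21  21  21  21  21
  4   0   0   9   9   9   9  12  12  21  21  21  21  21  21

21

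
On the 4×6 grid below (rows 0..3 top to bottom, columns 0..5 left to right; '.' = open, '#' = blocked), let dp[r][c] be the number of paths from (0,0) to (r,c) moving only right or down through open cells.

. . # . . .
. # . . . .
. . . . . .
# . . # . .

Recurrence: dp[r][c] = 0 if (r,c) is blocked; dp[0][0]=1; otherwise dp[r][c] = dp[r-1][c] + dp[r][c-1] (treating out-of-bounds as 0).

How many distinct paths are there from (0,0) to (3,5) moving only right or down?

2

r\c   0   1   2   3   4   5
  0   1   1   0   0   0   0
  1   1   0   0   0   0   0
  2   1   1   1   1   1   1
  3   0   1   2   0   1   2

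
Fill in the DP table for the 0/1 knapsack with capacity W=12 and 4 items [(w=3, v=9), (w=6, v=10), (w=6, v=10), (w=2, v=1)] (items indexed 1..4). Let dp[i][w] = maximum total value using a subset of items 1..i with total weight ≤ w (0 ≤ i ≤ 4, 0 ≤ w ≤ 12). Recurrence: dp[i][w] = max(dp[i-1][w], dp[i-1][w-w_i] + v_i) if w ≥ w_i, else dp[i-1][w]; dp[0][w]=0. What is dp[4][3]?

9

i\w   0   1   2   3   4   5   6   7   8   9  10  11  12
  0   0   0   0   0   0   0   0   0   0   0   0   0   0
  1   0   0   0   9   9   9   9   9   9   9   9   9   9
  2   0   0   0   9   9   9  10  10  10  19  19  19  19
  3   0   0   0   9   9   9  10  10  10  19  19  19  20
  4   0   0   1   9   9  10  10  10  11  19  19  20  20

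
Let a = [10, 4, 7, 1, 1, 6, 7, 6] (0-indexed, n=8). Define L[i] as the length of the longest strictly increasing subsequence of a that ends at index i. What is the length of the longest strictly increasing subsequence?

3

   i    0    1    2    3    4    5    6    7
a[i]   10    4    7    1    1    6    7    6
L[i]    1    1    2    1    1    2    3    2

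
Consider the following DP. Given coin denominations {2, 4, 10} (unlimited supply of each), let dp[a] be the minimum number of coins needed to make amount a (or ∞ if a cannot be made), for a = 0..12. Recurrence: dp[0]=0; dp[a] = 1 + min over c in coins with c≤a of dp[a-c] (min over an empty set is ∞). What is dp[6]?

 a  0  1  2  3  4  5  6  7  8  9 10 11 12
dp  0  -  1  -  1  -  2  -  2  -  1  -  2
(- denotes ∞ / unreachable)

2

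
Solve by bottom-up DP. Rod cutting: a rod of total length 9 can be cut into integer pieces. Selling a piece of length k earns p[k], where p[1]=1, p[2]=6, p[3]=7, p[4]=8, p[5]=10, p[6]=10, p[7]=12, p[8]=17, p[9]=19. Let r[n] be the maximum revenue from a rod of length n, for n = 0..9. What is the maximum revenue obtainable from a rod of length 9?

25

   n    0    1    2    3    4    5    6    7    8    9
r[n]    0    1    6    7   12   13   18   19   24   25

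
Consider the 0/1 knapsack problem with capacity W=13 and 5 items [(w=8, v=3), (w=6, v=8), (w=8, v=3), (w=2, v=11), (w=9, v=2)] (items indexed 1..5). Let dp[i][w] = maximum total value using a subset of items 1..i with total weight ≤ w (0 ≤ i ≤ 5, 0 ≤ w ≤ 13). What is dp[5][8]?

i\w   0   1   2   3   4   5   6   7   8   9  10  11  12  13
  0   0   0   0   0   0   0   0   0   0   0   0   0   0   0
  1   0   0   0   0   0   0   0   0   3   3   3   3   3   3
  2   0   0   0   0   0   0   8   8   8   8   8   8   8   8
  3   0   0   0   0   0   0   8   8   8   8   8   8   8   8
  4   0   0  11  11  11  11  11  11  19  19  19  19  19  19
  5   0   0  11  11  11  11  11  11  19  19  19  19  19  19

19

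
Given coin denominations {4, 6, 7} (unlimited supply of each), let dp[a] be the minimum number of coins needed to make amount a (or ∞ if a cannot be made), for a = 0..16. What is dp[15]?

 a  0  1  2  3  4  5  6  7  8  9 10 11 12 13 14 15 16
dp  0  -  -  -  1  -  1  1  2  -  2  2  2  2  2  3  3
(- denotes ∞ / unreachable)

3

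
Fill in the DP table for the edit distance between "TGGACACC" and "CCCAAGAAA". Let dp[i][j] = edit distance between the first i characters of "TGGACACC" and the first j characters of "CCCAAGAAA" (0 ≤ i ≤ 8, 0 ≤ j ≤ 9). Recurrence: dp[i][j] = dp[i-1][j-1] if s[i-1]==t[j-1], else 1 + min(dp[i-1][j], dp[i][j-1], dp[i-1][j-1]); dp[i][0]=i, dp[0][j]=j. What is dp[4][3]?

4

   ''  C  C  C  A  A  G  A  A  A
''  0  1  2  3  4  5  6  7  8  9
 T  1  1  2  3  4  5  6  7  8  9
 G  2  2  2  3  4  5  5  6  7  8
 G  3  3  3  3  4  5  5  6  7  8
 A  4  4  4  4  3  4  5  5  6  7
 C  5  4  4  4  4  4  5  6  6  7
 A  6  5  5  5  4  4  5  5  6  6
 C  7  6  5  5  5  5  5  6  6  7
 C  8  7  6  5  6  6  6  6  7  7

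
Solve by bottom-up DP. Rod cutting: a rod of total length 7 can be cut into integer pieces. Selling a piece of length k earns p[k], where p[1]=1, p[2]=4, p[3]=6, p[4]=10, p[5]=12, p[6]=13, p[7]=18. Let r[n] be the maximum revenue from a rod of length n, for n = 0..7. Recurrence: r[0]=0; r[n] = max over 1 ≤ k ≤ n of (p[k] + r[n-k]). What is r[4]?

10

   n    0    1    2    3    4    5    6    7
r[n]    0    1    4    6   10   12   14   18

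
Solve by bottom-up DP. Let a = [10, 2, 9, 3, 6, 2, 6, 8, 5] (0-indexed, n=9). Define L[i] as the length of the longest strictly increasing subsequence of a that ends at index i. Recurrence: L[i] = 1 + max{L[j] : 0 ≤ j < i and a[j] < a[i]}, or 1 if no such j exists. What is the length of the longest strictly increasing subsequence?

   i    0    1    2    3    4    5    6    7    8
a[i]   10    2    9    3    6    2    6    8    5
L[i]    1    1    2    2    3    1    3    4    3

4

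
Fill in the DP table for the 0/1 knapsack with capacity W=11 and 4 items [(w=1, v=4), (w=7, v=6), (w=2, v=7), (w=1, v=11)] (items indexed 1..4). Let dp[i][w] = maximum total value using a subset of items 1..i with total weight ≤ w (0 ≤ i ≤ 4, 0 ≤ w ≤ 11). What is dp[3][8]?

i\w   0   1   2   3   4   5   6   7   8   9  10  11
  0   0   0   0   0   0   0   0   0   0   0   0   0
  1   0   4   4   4   4   4   4   4   4   4   4   4
  2   0   4   4   4   4   4   4   6  10  10  10  10
  3   0   4   7  11  11  11  11  11  11  13  17  17
  4   0  11  15  18  22  22  22  22  22  22  24  28

11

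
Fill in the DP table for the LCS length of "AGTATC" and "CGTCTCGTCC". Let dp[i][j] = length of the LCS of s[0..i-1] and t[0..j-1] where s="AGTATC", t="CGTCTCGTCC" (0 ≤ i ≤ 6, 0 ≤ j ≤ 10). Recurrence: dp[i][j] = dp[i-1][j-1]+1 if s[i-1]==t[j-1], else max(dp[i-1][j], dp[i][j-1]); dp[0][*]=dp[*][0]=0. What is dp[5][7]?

3

   ''  C  G  T  C  T  C  G  T  C  C
''  0  0  0  0  0  0  0  0  0  0  0
 A  0  0  0  0  0  0  0  0  0  0  0
 G  0  0  1  1  1  1  1  1  1  1  1
 T  0  0  1  2  2  2  2  2  2  2  2
 A  0  0  1  2  2  2  2  2  2  2  2
 T  0  0  1  2  2  3  3  3  3  3  3
 C  0  1  1  2  3  3  4  4  4  4  4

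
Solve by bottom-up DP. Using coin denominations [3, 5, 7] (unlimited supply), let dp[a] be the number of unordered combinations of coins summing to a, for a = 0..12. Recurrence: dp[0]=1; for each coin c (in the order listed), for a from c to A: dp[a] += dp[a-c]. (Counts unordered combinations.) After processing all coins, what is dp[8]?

1

after  coin     0     1     2     3     4     5     6     7     8     9    10    11    12
          3     1     0     0     1     0     0     1     0     0     1     0     0     1
          5     1     0     0     1     0     1     1     0     1     1     1     1     1
          7     1     0     0     1     0     1     1     1     1     1     2     1     2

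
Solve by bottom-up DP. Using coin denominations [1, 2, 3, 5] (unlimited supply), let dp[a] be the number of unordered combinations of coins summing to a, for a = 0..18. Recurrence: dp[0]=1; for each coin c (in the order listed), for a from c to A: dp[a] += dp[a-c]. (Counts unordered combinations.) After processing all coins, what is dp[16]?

54

after  coin     0     1     2     3     4     5     6     7     8     9    10    11    12    13    14    15    16    17    18
          1     1     1     1     1     1     1     1     1     1     1     1     1     1     1     1     1     1     1     1
          2     1     1     2     2     3     3     4     4     5     5     6     6     7     7     8     8     9     9    10
          3     1     1     2     3     4     5     7     8    10    12    14    16    19    21    24    27    30    33    37
          5     1     1     2     3     4     6     8    10    13    16    20    24    29    34    40    47    54    62    71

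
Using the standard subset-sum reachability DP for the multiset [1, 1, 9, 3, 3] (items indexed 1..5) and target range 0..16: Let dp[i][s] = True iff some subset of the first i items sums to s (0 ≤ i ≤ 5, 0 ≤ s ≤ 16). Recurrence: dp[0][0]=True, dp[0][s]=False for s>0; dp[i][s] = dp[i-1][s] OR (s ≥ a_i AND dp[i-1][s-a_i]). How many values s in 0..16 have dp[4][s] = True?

12

i\s   0   1   2   3   4   5   6   7   8   9  10  11  12  13  14  15  16
  0   T   F   F   F   F   F   F   F   F   F   F   F   F   F   F   F   F
  1   T   T   F   F   F   F   F   F   F   F   F   F   F   F   F   F   F
  2   T   T   T   F   F   F   F   F   F   F   F   F   F   F   F   F   F
  3   T   T   T   F   F   F   F   F   F   T   T   T   F   F   F   F   F
  4   T   T   T   T   T   T   F   F   F   T   T   T   T   T   T   F   F
  5   T   T   T   T   T   T   T   T   T   T   T   T   T   T   T   T   T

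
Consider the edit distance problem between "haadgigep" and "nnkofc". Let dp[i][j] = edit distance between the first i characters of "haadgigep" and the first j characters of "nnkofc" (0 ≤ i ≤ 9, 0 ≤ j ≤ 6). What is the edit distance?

   ''  n  n  k  o  f  c
''  0  1  2  3  4  5  6
 h  1  1  2  3  4  5  6
 a  2  2  2  3  4  5  6
 a  3  3  3  3  4  5  6
 d  4  4  4  4  4  5  6
 g  5  5  5  5  5  5  6
 i  6  6  6  6  6  6  6
 g  7  7  7  7  7  7  7
 e  8  8  8  8  8  8  8
 p  9  9  9  9  9  9  9

9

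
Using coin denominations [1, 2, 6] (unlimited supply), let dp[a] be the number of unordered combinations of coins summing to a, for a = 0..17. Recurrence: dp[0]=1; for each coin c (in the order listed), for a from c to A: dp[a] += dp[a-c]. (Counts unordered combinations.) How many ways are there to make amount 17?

18

after  coin     0     1     2     3     4     5     6     7     8     9    10    11    12    13    14    15    16    17
          1     1     1     1     1     1     1     1     1     1     1     1     1     1     1     1     1     1     1
          2     1     1     2     2     3     3     4     4     5     5     6     6     7     7     8     8     9     9
          6     1     1     2     2     3     3     5     5     7     7     9     9    12    12    15    15    18    18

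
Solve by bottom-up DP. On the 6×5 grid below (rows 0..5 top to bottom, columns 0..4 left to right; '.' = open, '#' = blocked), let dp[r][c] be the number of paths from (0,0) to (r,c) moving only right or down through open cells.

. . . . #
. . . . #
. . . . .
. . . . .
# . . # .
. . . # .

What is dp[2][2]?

6

r\c   0   1   2   3   4
  0   1   1   1   1   0
  1   1   2   3   4   0
  2   1   3   6  10  10
  3   1   4  10  20  30
  4   0   4  14   0  30
  5   0   4  18   0  30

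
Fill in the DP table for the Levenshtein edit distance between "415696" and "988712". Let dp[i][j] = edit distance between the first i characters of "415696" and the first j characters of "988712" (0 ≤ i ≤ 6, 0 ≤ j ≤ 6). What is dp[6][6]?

6

   ''  9  8  8  7  1  2
''  0  1  2  3  4  5  6
 4  1  1  2  3  4  5  6
 1  2  2  2  3  4  4  5
 5  3  3  3  3  4  5  5
 6  4  4  4  4  4  5  6
 9  5  4  5  5  5  5  6
 6  6  5  5  6  6  6  6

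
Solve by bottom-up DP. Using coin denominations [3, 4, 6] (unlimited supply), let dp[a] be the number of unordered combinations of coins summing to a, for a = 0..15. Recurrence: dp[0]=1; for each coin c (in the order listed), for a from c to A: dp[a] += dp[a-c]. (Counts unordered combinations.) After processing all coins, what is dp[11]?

after  coin     0     1     2     3     4     5     6     7     8     9    10    11    12    13    14    15
          3     1     0     0     1     0     0     1     0     0     1     0     0     1     0     0     1
          4     1     0     0     1     1     0     1     1     1     1     1     1     2     1     1     2
          6     1     0     0     1     1     0     2     1     1     2     2     1     4     2     2     4

1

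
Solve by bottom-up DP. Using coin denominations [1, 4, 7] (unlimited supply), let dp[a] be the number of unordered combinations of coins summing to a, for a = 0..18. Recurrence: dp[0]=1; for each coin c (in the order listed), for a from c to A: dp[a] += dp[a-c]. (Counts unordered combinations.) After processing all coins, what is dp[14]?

7

after  coin     0     1     2     3     4     5     6     7     8     9    10    11    12    13    14    15    16    17    18
          1     1     1     1     1     1     1     1     1     1     1     1     1     1     1     1     1     1     1     1
          4     1     1     1     1     2     2     2     2     3     3     3     3     4     4     4     4     5     5     5
          7     1     1     1     1     2     2     2     3     4     4     4     5     6     6     7     8     9     9    10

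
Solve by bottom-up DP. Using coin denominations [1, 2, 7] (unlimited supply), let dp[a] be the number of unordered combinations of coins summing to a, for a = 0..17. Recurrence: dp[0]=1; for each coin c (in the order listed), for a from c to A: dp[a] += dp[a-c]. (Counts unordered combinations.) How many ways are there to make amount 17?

17

after  coin     0     1     2     3     4     5     6     7     8     9    10    11    12    13    14    15    16    17
          1     1     1     1     1     1     1     1     1     1     1     1     1     1     1     1     1     1     1
          2     1     1     2     2     3     3     4     4     5     5     6     6     7     7     8     8     9     9
          7     1     1     2     2     3     3     4     5     6     7     8     9    10    11    13    14    16    17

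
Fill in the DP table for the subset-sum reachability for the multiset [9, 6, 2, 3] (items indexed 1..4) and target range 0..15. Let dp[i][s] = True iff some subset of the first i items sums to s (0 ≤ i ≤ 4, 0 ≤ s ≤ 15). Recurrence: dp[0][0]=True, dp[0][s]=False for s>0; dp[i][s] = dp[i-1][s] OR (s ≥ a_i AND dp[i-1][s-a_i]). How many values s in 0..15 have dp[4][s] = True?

11

i\s   0   1   2   3   4   5   6   7   8   9  10  11  12  13  14  15
  0   T   F   F   F   F   F   F   F   F   F   F   F   F   F   F   F
  1   T   F   F   F   F   F   F   F   F   T   F   F   F   F   F   F
  2   T   F   F   F   F   F   T   F   F   T   F   F   F   F   F   T
  3   T   F   T   F   F   F   T   F   T   T   F   T   F   F   F   T
  4   T   F   T   T   F   T   T   F   T   T   F   T   T   F   T   T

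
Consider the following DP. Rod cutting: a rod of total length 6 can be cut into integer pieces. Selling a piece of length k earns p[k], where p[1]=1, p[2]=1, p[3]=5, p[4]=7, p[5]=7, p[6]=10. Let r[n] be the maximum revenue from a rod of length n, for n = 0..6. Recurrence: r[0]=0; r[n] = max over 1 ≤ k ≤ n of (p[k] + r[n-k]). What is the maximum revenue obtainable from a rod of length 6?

   n    0    1    2    3    4    5    6
r[n]    0    1    2    5    7    8   10

10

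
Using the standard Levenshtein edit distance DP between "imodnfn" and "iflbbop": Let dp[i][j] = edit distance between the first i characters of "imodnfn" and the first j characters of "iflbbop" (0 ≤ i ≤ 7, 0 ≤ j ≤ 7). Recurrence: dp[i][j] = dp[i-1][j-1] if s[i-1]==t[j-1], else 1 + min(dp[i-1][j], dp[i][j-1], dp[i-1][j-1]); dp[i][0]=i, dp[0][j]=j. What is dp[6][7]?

   ''  i  f  l  b  b  o  p
''  0  1  2  3  4  5  6  7
 i  1  0  1  2  3  4  5  6
 m  2  1  1  2  3  4  5  6
 o  3  2  2  2  3  4  4  5
 d  4  3  3  3  3  4  5  5
 n  5  4  4  4  4  4  5  6
 f  6  5  4  5  5  5  5  6
 n  7  6  5  5  6  6  6  6

6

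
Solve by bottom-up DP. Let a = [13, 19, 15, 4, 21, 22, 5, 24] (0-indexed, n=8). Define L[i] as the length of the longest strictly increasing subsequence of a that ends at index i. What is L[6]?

   i    0    1    2    3    4    5    6    7
a[i]   13   19   15    4   21   22    5   24
L[i]    1    2    2    1    3    4    2    5

2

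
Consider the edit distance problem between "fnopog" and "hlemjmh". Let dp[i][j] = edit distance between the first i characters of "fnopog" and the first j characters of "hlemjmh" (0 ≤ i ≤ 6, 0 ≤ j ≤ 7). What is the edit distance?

   ''  h  l  e  m  j  m  h
''  0  1  2  3  4  5  6  7
 f  1  1  2  3  4  5  6  7
 n  2  2  2  3  4  5  6  7
 o  3  3  3  3  4  5  6  7
 p  4  4  4  4  4  5  6  7
 o  5  5  5  5  5  5  6  7
 g  6  6  6  6  6  6  6  7

7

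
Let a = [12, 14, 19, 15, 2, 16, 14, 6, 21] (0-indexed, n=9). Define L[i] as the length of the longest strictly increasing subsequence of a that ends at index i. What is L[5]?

   i    0    1    2    3    4    5    6    7    8
a[i]   12   14   19   15    2   16   14    6   21
L[i]    1    2    3    3    1    4    2    2    5

4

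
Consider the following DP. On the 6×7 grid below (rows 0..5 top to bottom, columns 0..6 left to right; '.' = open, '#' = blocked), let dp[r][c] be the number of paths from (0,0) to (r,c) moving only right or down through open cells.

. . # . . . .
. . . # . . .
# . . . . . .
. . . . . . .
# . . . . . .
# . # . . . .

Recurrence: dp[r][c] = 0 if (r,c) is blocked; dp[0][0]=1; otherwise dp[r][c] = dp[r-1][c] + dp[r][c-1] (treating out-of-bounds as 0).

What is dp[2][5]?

r\c   0   1   2   3   4   5   6
  0   1   1   0   0   0   0   0
  1   1   2   2   0   0   0   0
  2   0   2   4   4   4   4   4
  3   0   2   6  10  14  18  22
  4   0   2   8  18  32  50  72
  5   0   2   0  18  50 100 172

4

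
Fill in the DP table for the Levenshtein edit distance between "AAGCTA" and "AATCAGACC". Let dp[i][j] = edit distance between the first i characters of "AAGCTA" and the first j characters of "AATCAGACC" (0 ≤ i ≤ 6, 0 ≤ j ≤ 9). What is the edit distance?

   ''  A  A  T  C  A  G  A  C  C
''  0  1  2  3  4  5  6  7  8  9
 A  1  0  1  2  3  4  5  6  7  8
 A  2  1  0  1  2  3  4  5  6  7
 G  3  2  1  1  2  3  3  4  5  6
 C  4  3  2  2  1  2  3  4  4  5
 T  5  4  3  2  2  2  3  4  5  5
 A  6  5  4  3  3  2  3  3  4  5

5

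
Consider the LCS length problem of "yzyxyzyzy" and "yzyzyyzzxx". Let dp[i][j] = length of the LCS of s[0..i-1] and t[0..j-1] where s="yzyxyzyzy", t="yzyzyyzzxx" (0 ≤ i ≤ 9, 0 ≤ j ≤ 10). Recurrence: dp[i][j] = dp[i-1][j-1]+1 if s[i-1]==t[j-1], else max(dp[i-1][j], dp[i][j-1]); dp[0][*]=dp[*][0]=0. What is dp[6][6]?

   ''  y  z  y  z  y  y  z  z  x  x
''  0  0  0  0  0  0  0  0  0  0  0
 y  0  1  1  1  1  1  1  1  1  1  1
 z  0  1  2  2  2  2  2  2  2  2  2
 y  0  1  2  3  3  3  3  3  3  3  3
 x  0  1  2  3  3  3  3  3  3  4  4
 y  0  1  2  3  3  4  4  4  4  4  4
 z  0  1  2  3  4  4  4  5  5  5  5
 y  0  1  2  3  4  5  5  5  5  5  5
 z  0  1  2  3  4  5  5  6  6  6  6
 y  0  1  2  3  4  5  6  6  6  6  6

4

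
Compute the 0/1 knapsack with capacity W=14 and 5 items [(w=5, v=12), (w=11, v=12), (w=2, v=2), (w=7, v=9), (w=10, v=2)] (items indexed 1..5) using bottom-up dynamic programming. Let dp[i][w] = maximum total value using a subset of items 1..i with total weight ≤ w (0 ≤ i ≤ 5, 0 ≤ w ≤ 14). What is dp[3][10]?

i\w   0   1   2   3   4   5   6   7   8   9  10  11  12  13  14
  0   0   0   0   0   0   0   0   0   0   0   0   0   0   0   0
  1   0   0   0   0   0  12  12  12  12  12  12  12  12  12  12
  2   0   0   0   0   0  12  12  12  12  12  12  12  12  12  12
  3   0   0   2   2   2  12  12  14  14  14  14  14  14  14  14
  4   0   0   2   2   2  12  12  14  14  14  14  14  21  21  23
  5   0   0   2   2   2  12  12  14  14  14  14  14  21  21  23

14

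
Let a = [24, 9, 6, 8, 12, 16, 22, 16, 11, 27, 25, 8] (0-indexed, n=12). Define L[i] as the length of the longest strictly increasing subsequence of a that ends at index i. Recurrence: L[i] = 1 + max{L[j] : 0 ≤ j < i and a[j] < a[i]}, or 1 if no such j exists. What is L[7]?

4

   i    0    1    2    3    4    5    6    7    8    9   10   11
a[i]   24    9    6    8   12   16   22   16   11   27   25    8
L[i]    1    1    1    2    3    4    5    4    3    6    6    2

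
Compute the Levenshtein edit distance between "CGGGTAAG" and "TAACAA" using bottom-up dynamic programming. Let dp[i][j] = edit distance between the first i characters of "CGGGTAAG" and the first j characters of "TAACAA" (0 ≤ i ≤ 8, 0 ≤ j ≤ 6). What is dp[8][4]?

   ''  T  A  A  C  A  A
''  0  1  2  3  4  5  6
 C  1  1  2  3  3  4  5
 G  2  2  2  3  4  4  5
 G  3  3  3  3  4  5  5
 G  4  4  4  4  4  5  6
 T  5  4  5  5  5  5  6
 A  6  5  4  5  6  5  5
 A  7  6  5  4  5  6  5
 G  8  7  6  5  5  6  6

5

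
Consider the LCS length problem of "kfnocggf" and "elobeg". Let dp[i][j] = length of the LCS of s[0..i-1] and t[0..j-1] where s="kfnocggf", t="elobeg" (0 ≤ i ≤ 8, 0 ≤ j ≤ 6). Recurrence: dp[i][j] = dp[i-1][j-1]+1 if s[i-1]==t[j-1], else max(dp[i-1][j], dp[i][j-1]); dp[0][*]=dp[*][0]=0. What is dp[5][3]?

1

   ''  e  l  o  b  e  g
''  0  0  0  0  0  0  0
 k  0  0  0  0  0  0  0
 f  0  0  0  0  0  0  0
 n  0  0  0  0  0  0  0
 o  0  0  0  1  1  1  1
 c  0  0  0  1  1  1  1
 g  0  0  0  1  1  1  2
 g  0  0  0  1  1  1  2
 f  0  0  0  1  1  1  2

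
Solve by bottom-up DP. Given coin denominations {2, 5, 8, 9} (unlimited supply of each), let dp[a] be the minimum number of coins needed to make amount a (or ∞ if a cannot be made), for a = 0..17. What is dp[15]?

3

 a  0  1  2  3  4  5  6  7  8  9 10 11 12 13 14 15 16 17
dp  0  -  1  -  2  1  3  2  1  1  2  2  3  2  2  3  2  2
(- denotes ∞ / unreachable)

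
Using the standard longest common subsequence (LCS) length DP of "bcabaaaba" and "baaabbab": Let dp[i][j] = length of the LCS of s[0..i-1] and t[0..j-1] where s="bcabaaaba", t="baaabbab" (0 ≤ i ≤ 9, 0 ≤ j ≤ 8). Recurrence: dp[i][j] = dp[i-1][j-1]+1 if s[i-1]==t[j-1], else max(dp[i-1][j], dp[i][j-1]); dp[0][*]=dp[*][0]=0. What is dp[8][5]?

   ''  b  a  a  a  b  b  a  b
''  0  0  0  0  0  0  0  0  0
 b  0  1  1  1  1  1  1  1  1
 c  0  1  1  1  1  1  1  1  1
 a  0  1  2  2  2  2  2  2  2
 b  0  1  2  2  2  3  3  3  3
 a  0  1  2  3  3  3  3  4  4
 a  0  1  2  3  4  4  4  4  4
 a  0  1  2  3  4  4  4  5  5
 b  0  1  2  3  4  5  5  5  6
 a  0  1  2  3  4  5  5  6  6

5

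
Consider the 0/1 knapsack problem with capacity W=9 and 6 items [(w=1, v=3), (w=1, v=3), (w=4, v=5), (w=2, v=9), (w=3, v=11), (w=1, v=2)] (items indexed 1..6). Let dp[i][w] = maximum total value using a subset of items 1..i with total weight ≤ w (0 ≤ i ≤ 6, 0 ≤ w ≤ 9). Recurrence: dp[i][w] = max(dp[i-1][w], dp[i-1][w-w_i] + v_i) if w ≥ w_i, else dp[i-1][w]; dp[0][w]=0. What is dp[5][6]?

i\w   0   1   2   3   4   5   6   7   8   9
  0   0   0   0   0   0   0   0   0   0   0
  1   0   3   3   3   3   3   3   3   3   3
  2   0   3   6   6   6   6   6   6   6   6
  3   0   3   6   6   6   8  11  11  11  11
  4   0   3   9  12  15  15  15  17  20  20
  5   0   3   9  12  15  20  23  26  26  26
  6   0   3   9  12  15  20  23  26  28  28

23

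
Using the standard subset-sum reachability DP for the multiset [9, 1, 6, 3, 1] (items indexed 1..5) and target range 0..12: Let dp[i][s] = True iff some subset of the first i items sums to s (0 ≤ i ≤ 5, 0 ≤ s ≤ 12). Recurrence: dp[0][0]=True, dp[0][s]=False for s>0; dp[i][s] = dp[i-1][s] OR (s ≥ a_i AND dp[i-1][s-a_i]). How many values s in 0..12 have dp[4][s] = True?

i\s   0   1   2   3   4   5   6   7   8   9  10  11  12
  0   T   F   F   F   F   F   F   F   F   F   F   F   F
  1   T   F   F   F   F   F   F   F   F   T   F   F   F
  2   T   T   F   F   F   F   F   F   F   T   T   F   F
  3   T   T   F   F   F   F   T   T   F   T   T   F   F
  4   T   T   F   T   T   F   T   T   F   T   T   F   T
  5   T   T   T   T   T   T   T   T   T   T   T   T   T

9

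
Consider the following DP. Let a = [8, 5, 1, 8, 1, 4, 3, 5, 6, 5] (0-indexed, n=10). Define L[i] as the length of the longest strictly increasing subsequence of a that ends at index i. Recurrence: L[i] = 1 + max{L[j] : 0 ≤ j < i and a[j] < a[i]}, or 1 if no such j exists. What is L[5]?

   i    0    1    2    3    4    5    6    7    8    9
a[i]    8    5    1    8    1    4    3    5    6    5
L[i]    1    1    1    2    1    2    2    3    4    3

2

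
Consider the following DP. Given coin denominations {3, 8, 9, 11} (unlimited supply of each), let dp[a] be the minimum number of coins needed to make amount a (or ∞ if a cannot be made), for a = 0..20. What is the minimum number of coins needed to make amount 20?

 a  0  1  2  3  4  5  6  7  8  9 10 11 12 13 14 15 16 17 18 19 20
dp  0  -  -  1  -  -  2  -  1  1  -  1  2  -  2  3  2  2  2  2  2
(- denotes ∞ / unreachable)

2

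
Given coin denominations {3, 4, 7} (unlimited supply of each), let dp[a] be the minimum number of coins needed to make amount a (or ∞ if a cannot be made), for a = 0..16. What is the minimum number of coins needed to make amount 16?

 a  0  1  2  3  4  5  6  7  8  9 10 11 12 13 14 15 16
dp  0  -  -  1  1  -  2  1  2  3  2  2  3  3  2  3  4
(- denotes ∞ / unreachable)

4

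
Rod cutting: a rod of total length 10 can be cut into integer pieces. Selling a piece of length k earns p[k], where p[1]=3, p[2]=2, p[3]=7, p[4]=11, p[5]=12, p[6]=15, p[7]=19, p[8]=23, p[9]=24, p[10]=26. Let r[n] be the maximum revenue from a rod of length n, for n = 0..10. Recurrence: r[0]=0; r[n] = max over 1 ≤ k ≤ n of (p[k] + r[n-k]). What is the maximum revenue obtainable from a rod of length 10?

30

   n    0    1    2    3    4    5    6    7    8    9   10
r[n]    0    3    6    9   12   15   18   21   24   27   30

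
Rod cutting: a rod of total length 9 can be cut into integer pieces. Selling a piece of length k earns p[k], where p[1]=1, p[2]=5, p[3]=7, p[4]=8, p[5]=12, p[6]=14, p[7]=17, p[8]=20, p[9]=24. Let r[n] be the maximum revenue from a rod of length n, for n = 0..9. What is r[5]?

12

   n    0    1    2    3    4    5    6    7    8    9
r[n]    0    1    5    7   10   12   15   17   20   24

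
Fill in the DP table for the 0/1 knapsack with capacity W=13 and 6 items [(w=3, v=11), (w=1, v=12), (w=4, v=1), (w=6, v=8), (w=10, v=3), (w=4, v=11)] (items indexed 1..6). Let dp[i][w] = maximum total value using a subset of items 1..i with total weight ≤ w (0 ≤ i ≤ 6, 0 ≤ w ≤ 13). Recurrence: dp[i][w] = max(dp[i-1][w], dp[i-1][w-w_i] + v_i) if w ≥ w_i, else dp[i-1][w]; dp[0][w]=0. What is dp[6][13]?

i\w   0   1   2   3   4   5   6   7   8   9  10  11  12  13
  0   0   0   0   0   0   0   0   0   0   0   0   0   0   0
  1   0   0   0  11  11  11  11  11  11  11  11  11  11  11
  2   0  12  12  12  23  23  23  23  23  23  23  23  23  23
  3   0  12  12  12  23  23  23  23  24  24  24  24  24  24
  4   0  12  12  12  23  23  23  23  24  24  31  31  31  31
  5   0  12  12  12  23  23  23  23  24  24  31  31  31  31
  6   0  12  12  12  23  23  23  23  34  34  34  34  35  35

35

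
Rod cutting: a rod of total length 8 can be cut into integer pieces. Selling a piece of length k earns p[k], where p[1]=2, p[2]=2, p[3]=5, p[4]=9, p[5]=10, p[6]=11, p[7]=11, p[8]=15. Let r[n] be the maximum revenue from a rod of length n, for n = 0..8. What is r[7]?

15

   n    0    1    2    3    4    5    6    7    8
r[n]    0    2    4    6    9   11   13   15   18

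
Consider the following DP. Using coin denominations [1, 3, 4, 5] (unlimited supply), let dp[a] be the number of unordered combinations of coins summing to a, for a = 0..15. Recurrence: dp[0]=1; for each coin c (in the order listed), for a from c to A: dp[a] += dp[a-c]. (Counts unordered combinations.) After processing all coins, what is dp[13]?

after  coin     0     1     2     3     4     5     6     7     8     9    10    11    12    13    14    15
          1     1     1     1     1     1     1     1     1     1     1     1     1     1     1     1     1
          3     1     1     1     2     2     2     3     3     3     4     4     4     5     5     5     6
          4     1     1     1     2     3     3     4     5     6     7     8     9    11    12    13    15
          5     1     1     1     2     3     4     5     6     8    10    12    14    17    20    23    27

20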